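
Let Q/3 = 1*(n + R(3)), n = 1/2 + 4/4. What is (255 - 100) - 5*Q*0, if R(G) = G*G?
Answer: 155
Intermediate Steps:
n = 3/2 (n = 1*(½) + 4*(¼) = ½ + 1 = 3/2 ≈ 1.5000)
R(G) = G²
Q = 63/2 (Q = 3*(1*(3/2 + 3²)) = 3*(1*(3/2 + 9)) = 3*(1*(21/2)) = 3*(21/2) = 63/2 ≈ 31.500)
(255 - 100) - 5*Q*0 = (255 - 100) - 5*63/2*0 = 155 - 315/2*0 = 155 + 0 = 155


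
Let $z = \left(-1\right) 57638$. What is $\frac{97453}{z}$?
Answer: $- \frac{97453}{57638} \approx -1.6908$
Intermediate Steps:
$z = -57638$
$\frac{97453}{z} = \frac{97453}{-57638} = 97453 \left(- \frac{1}{57638}\right) = - \frac{97453}{57638}$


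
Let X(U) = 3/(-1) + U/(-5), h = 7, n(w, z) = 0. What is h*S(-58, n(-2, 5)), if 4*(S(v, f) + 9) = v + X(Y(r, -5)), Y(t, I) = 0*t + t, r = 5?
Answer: -343/2 ≈ -171.50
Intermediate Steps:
Y(t, I) = t (Y(t, I) = 0 + t = t)
X(U) = -3 - U/5 (X(U) = 3*(-1) + U*(-1/5) = -3 - U/5)
S(v, f) = -10 + v/4 (S(v, f) = -9 + (v + (-3 - 1/5*5))/4 = -9 + (v + (-3 - 1))/4 = -9 + (v - 4)/4 = -9 + (-4 + v)/4 = -9 + (-1 + v/4) = -10 + v/4)
h*S(-58, n(-2, 5)) = 7*(-10 + (1/4)*(-58)) = 7*(-10 - 29/2) = 7*(-49/2) = -343/2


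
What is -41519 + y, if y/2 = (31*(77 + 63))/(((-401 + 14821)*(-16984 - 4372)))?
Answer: -45664007877/1099834 ≈ -41519.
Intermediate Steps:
y = -31/1099834 (y = 2*((31*(77 + 63))/(((-401 + 14821)*(-16984 - 4372)))) = 2*((31*140)/((14420*(-21356)))) = 2*(4340/(-307953520)) = 2*(4340*(-1/307953520)) = 2*(-31/2199668) = -31/1099834 ≈ -2.8186e-5)
-41519 + y = -41519 - 31/1099834 = -45664007877/1099834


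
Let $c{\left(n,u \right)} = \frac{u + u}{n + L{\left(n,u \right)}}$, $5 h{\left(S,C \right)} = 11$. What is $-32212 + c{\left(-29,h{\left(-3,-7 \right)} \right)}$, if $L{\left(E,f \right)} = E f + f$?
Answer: $- \frac{14592058}{453} \approx -32212.0$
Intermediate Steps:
$h{\left(S,C \right)} = \frac{11}{5}$ ($h{\left(S,C \right)} = \frac{1}{5} \cdot 11 = \frac{11}{5}$)
$L{\left(E,f \right)} = f + E f$
$c{\left(n,u \right)} = \frac{2 u}{n + u \left(1 + n\right)}$ ($c{\left(n,u \right)} = \frac{u + u}{n + u \left(1 + n\right)} = \frac{2 u}{n + u \left(1 + n\right)}$)
$-32212 + c{\left(-29,h{\left(-3,-7 \right)} \right)} = -32212 + 2 \cdot \frac{11}{5} \frac{1}{-29 + \frac{11 \left(1 - 29\right)}{5}} = -32212 + 2 \cdot \frac{11}{5} \frac{1}{-29 + \frac{11}{5} \left(-28\right)} = -32212 + 2 \cdot \frac{11}{5} \frac{1}{-29 - \frac{308}{5}} = -32212 + 2 \cdot \frac{11}{5} \frac{1}{- \frac{453}{5}} = -32212 + 2 \cdot \frac{11}{5} \left(- \frac{5}{453}\right) = -32212 - \frac{22}{453} = - \frac{14592058}{453}$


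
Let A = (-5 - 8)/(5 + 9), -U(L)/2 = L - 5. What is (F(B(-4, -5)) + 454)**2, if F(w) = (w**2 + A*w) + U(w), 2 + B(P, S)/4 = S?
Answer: 1768900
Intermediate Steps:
B(P, S) = -8 + 4*S
U(L) = 10 - 2*L (U(L) = -2*(L - 5) = -2*(-5 + L) = 10 - 2*L)
A = -13/14 ≈ -0.92857
F(w) = 10 + w**2 - 41*w/14 (F(w) = (w**2 - 13*w/14) + (10 - 2*w) = 10 + w**2 - 41*w/14)
(F(B(-4, -5)) + 454)**2 = ((10 + (-8 + 4*(-5))**2 - 41*(-8 + 4*(-5))/14) + 454)**2 = ((10 + (-8 - 20)**2 - 41*(-8 - 20)/14) + 454)**2 = ((10 + (-28)**2 - 41/14*(-28)) + 454)**2 = ((10 + 784 + 82) + 454)**2 = (876 + 454)**2 = 1330**2 = 1768900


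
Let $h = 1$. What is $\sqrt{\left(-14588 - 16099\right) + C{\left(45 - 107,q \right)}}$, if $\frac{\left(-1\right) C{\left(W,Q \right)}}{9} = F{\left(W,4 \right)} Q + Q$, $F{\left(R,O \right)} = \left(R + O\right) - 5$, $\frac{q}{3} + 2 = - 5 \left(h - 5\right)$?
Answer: $i \sqrt{555} \approx 23.558 i$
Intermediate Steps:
$q = 54$ ($q = -6 + 3 \left(- 5 \left(1 - 5\right)\right) = -6 + 3 \left(\left(-5\right) \left(-4\right)\right) = -6 + 3 \cdot 20 = -6 + 60 = 54$)
$F{\left(R,O \right)} = -5 + O + R$ ($F{\left(R,O \right)} = \left(O + R\right) - 5 = -5 + O + R$)
$C{\left(W,Q \right)} = - 9 Q - 9 Q \left(-1 + W\right)$ ($C{\left(W,Q \right)} = - 9 \left(\left(-5 + 4 + W\right) Q + Q\right) = - 9 \left(\left(-1 + W\right) Q + Q\right) = - 9 \left(Q \left(-1 + W\right) + Q\right) = - 9 \left(Q + Q \left(-1 + W\right)\right) = - 9 Q - 9 Q \left(-1 + W\right)$)
$\sqrt{\left(-14588 - 16099\right) + C{\left(45 - 107,q \right)}} = \sqrt{\left(-14588 - 16099\right) - 486 \left(45 - 107\right)} = \sqrt{-30687 - 486 \left(-62\right)} = \sqrt{-30687 + 30132} = \sqrt{-555} = i \sqrt{555}$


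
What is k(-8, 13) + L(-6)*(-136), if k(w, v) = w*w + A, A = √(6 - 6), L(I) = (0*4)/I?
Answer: 64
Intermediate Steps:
L(I) = 0 (L(I) = 0/I = 0)
A = 0 (A = √0 = 0)
k(w, v) = w² (k(w, v) = w*w + 0 = w² + 0 = w²)
k(-8, 13) + L(-6)*(-136) = (-8)² + 0*(-136) = 64 + 0 = 64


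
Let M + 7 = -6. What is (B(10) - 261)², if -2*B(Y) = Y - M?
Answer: 297025/4 ≈ 74256.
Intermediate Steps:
M = -13 (M = -7 - 6 = -13)
B(Y) = -13/2 - Y/2 (B(Y) = -(Y - 1*(-13))/2 = -(Y + 13)/2 = -(13 + Y)/2 = -13/2 - Y/2)
(B(10) - 261)² = ((-13/2 - ½*10) - 261)² = ((-13/2 - 5) - 261)² = (-23/2 - 261)² = (-545/2)² = 297025/4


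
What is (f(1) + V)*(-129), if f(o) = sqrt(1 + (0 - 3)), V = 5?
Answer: -645 - 129*I*sqrt(2) ≈ -645.0 - 182.43*I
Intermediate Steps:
f(o) = I*sqrt(2) (f(o) = sqrt(1 - 3) = sqrt(-2) = I*sqrt(2))
(f(1) + V)*(-129) = (I*sqrt(2) + 5)*(-129) = (5 + I*sqrt(2))*(-129) = -645 - 129*I*sqrt(2)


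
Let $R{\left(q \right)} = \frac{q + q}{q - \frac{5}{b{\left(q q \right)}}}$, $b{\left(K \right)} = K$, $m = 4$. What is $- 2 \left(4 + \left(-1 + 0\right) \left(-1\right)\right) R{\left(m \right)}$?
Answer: $- \frac{1280}{59} \approx -21.695$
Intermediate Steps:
$R{\left(q \right)} = \frac{2 q}{q - \frac{5}{q^{2}}}$ ($R{\left(q \right)} = \frac{q + q}{q - \frac{5}{q q}} = \frac{2 q}{q - \frac{5}{q^{2}}}$)
$- 2 \left(4 + \left(-1 + 0\right) \left(-1\right)\right) R{\left(m \right)} = - 2 \left(4 + \left(-1 + 0\right) \left(-1\right)\right) \frac{2 \cdot 4^{3}}{-5 + 4^{3}} = - 2 \left(4 - -1\right) 2 \cdot 64 \frac{1}{-5 + 64} = - 2 \left(4 + 1\right) 2 \cdot 64 \cdot \frac{1}{59} = \left(-2\right) 5 \cdot 2 \cdot 64 \cdot \frac{1}{59} = \left(-10\right) \frac{128}{59} = - \frac{1280}{59}$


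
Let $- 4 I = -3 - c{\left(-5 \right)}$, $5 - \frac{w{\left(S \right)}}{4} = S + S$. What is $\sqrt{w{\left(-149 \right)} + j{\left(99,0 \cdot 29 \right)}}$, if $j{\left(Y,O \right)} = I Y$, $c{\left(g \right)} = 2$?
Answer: $\frac{\sqrt{5343}}{2} \approx 36.548$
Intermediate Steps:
$w{\left(S \right)} = 20 - 8 S$ ($w{\left(S \right)} = 20 - 4 \left(S + S\right) = 20 - 4 \cdot 2 S = 20 - 8 S$)
$I = \frac{5}{4}$ ($I = - \frac{-3 - 2}{4} = \left(- \frac{1}{4}\right) \left(-5\right) = \frac{5}{4} \approx 1.25$)
$j{\left(Y,O \right)} = \frac{5 Y}{4}$
$\sqrt{w{\left(-149 \right)} + j{\left(99,0 \cdot 29 \right)}} = \sqrt{\left(20 - -1192\right) + \frac{5}{4} \cdot 99} = \sqrt{\left(20 + 1192\right) + \frac{495}{4}} = \sqrt{1212 + \frac{495}{4}} = \sqrt{\frac{5343}{4}} = \frac{\sqrt{5343}}{2}$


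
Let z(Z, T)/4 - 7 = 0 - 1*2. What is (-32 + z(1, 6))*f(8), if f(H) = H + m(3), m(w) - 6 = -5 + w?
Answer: -144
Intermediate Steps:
m(w) = 1 + w (m(w) = 6 + (-5 + w) = 1 + w)
z(Z, T) = 20 (z(Z, T) = 28 + 4*(0 - 1*2) = 28 + 4*(0 - 2) = 28 + 4*(-2) = 28 - 8 = 20)
f(H) = 4 + H (f(H) = H + (1 + 3) = H + 4 = 4 + H)
(-32 + z(1, 6))*f(8) = (-32 + 20)*(4 + 8) = -12*12 = -144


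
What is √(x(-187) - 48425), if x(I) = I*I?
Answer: 116*I ≈ 116.0*I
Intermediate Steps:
x(I) = I²
√(x(-187) - 48425) = √((-187)² - 48425) = √(34969 - 48425) = √(-13456) = 116*I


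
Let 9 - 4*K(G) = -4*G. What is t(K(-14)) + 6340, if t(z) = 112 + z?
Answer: 25761/4 ≈ 6440.3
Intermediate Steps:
K(G) = 9/4 + G (K(G) = 9/4 - (-1)*G = 9/4 + G)
t(K(-14)) + 6340 = (112 + (9/4 - 14)) + 6340 = (112 - 47/4) + 6340 = 401/4 + 6340 = 25761/4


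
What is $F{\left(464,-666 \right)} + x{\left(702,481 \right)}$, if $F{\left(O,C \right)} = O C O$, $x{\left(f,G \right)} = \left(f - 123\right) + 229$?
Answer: $-143386328$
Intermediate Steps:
$x{\left(f,G \right)} = 106 + f$ ($x{\left(f,G \right)} = \left(-123 + f\right) + 229 = 106 + f$)
$F{\left(O,C \right)} = C O^{2}$ ($F{\left(O,C \right)} = C O O = C O^{2}$)
$F{\left(464,-666 \right)} + x{\left(702,481 \right)} = - 666 \cdot 464^{2} + \left(106 + 702\right) = \left(-666\right) 215296 + 808 = -143387136 + 808 = -143386328$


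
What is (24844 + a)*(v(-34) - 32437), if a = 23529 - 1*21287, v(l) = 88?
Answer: -876205014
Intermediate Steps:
a = 2242 (a = 23529 - 21287 = 2242)
(24844 + a)*(v(-34) - 32437) = (24844 + 2242)*(88 - 32437) = 27086*(-32349) = -876205014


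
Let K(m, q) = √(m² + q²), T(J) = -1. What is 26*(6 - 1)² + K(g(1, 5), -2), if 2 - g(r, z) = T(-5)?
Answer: 650 + √13 ≈ 653.61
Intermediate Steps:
g(r, z) = 3 (g(r, z) = 2 - 1*(-1) = 2 + 1 = 3)
26*(6 - 1)² + K(g(1, 5), -2) = 26*(6 - 1)² + √(3² + (-2)²) = 26*5² + √(9 + 4) = 26*25 + √13 = 650 + √13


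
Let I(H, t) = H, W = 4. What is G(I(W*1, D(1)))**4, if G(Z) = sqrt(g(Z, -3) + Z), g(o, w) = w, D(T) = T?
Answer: 1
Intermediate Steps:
G(Z) = sqrt(-3 + Z)
G(I(W*1, D(1)))**4 = (sqrt(-3 + 4*1))**4 = (sqrt(-3 + 4))**4 = (sqrt(1))**4 = 1**4 = 1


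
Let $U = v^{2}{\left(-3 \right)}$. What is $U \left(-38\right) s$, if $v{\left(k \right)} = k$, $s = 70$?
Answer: $-23940$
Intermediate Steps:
$U = 9$ ($U = \left(-3\right)^{2} = 9$)
$U \left(-38\right) s = 9 \left(-38\right) 70 = \left(-342\right) 70 = -23940$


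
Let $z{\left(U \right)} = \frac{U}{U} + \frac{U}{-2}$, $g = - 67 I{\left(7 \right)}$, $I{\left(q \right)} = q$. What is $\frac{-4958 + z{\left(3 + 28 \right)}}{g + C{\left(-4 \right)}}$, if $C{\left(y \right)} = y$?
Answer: $\frac{9945}{946} \approx 10.513$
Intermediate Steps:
$g = -469$ ($g = \left(-67\right) 7 = -469$)
$z{\left(U \right)} = 1 - \frac{U}{2}$ ($z{\left(U \right)} = 1 + U \left(- \frac{1}{2}\right) = 1 - \frac{U}{2}$)
$\frac{-4958 + z{\left(3 + 28 \right)}}{g + C{\left(-4 \right)}} = \frac{-4958 + \left(1 - \frac{3 + 28}{2}\right)}{-469 - 4} = \frac{-4958 + \left(1 - \frac{31}{2}\right)}{-473} = \left(-4958 + \left(1 - \frac{31}{2}\right)\right) \left(- \frac{1}{473}\right) = \left(-4958 - \frac{29}{2}\right) \left(- \frac{1}{473}\right) = \left(- \frac{9945}{2}\right) \left(- \frac{1}{473}\right) = \frac{9945}{946}$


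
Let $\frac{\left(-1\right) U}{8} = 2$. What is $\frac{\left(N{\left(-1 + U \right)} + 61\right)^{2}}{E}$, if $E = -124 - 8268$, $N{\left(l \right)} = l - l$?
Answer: $- \frac{3721}{8392} \approx -0.4434$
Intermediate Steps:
$U = -16$ ($U = \left(-8\right) 2 = -16$)
$N{\left(l \right)} = 0$
$E = -8392$ ($E = -124 - 8268 = -8392$)
$\frac{\left(N{\left(-1 + U \right)} + 61\right)^{2}}{E} = \frac{\left(0 + 61\right)^{2}}{-8392} = 61^{2} \left(- \frac{1}{8392}\right) = 3721 \left(- \frac{1}{8392}\right) = - \frac{3721}{8392}$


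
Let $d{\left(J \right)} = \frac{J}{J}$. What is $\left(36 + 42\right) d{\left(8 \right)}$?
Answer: $78$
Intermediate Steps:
$d{\left(J \right)} = 1$
$\left(36 + 42\right) d{\left(8 \right)} = \left(36 + 42\right) 1 = 78 \cdot 1 = 78$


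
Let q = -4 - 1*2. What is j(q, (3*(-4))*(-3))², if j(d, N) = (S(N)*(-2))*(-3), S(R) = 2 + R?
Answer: 51984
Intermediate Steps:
q = -6 (q = -4 - 2 = -6)
j(d, N) = 12 + 6*N (j(d, N) = ((2 + N)*(-2))*(-3) = (-4 - 2*N)*(-3) = 12 + 6*N)
j(q, (3*(-4))*(-3))² = (12 + 6*((3*(-4))*(-3)))² = (12 + 6*(-12*(-3)))² = (12 + 6*36)² = (12 + 216)² = 228² = 51984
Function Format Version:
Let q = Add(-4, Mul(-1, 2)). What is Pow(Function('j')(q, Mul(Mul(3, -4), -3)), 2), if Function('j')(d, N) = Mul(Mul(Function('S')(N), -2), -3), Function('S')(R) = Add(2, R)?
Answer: 51984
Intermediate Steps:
q = -6 (q = Add(-4, -2) = -6)
Function('j')(d, N) = Add(12, Mul(6, N)) (Function('j')(d, N) = Mul(Mul(Add(2, N), -2), -3) = Mul(Add(-4, Mul(-2, N)), -3) = Add(12, Mul(6, N)))
Pow(Function('j')(q, Mul(Mul(3, -4), -3)), 2) = Pow(Add(12, Mul(6, Mul(Mul(3, -4), -3))), 2) = Pow(Add(12, Mul(6, Mul(-12, -3))), 2) = Pow(Add(12, Mul(6, 36)), 2) = Pow(Add(12, 216), 2) = Pow(228, 2) = 51984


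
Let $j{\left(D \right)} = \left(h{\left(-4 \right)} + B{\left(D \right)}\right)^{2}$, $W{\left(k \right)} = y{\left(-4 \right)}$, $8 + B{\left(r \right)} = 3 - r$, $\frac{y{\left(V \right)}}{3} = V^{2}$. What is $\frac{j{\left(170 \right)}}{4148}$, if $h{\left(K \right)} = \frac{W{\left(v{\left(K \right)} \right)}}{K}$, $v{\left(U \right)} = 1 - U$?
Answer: $\frac{2057}{244} \approx 8.4303$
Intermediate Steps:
$y{\left(V \right)} = 3 V^{2}$
$B{\left(r \right)} = -5 - r$ ($B{\left(r \right)} = -8 - \left(-3 + r\right) = -5 - r$)
$W{\left(k \right)} = 48$ ($W{\left(k \right)} = 3 \left(-4\right)^{2} = 3 \cdot 16 = 48$)
$h{\left(K \right)} = \frac{48}{K}$
$j{\left(D \right)} = \left(-17 - D\right)^{2}$ ($j{\left(D \right)} = \left(\frac{48}{-4} - \left(5 + D\right)\right)^{2} = \left(48 \left(- \frac{1}{4}\right) - \left(5 + D\right)\right)^{2} = \left(-12 - \left(5 + D\right)\right)^{2} = \left(-17 - D\right)^{2}$)
$\frac{j{\left(170 \right)}}{4148} = \frac{\left(17 + 170\right)^{2}}{4148} = 187^{2} \cdot \frac{1}{4148} = 34969 \cdot \frac{1}{4148} = \frac{2057}{244}$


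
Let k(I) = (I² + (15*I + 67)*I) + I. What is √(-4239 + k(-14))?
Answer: I*√2055 ≈ 45.332*I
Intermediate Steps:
k(I) = I + I² + I*(67 + 15*I) (k(I) = (I² + (67 + 15*I)*I) + I = (I² + I*(67 + 15*I)) + I = I + I² + I*(67 + 15*I))
√(-4239 + k(-14)) = √(-4239 + 4*(-14)*(17 + 4*(-14))) = √(-4239 + 4*(-14)*(17 - 56)) = √(-4239 + 4*(-14)*(-39)) = √(-4239 + 2184) = √(-2055) = I*√2055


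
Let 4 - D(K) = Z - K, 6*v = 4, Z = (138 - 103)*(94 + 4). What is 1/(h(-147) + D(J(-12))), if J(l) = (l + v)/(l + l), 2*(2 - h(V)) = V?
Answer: -36/120601 ≈ -0.00029851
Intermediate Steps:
Z = 3430 (Z = 35*98 = 3430)
v = ⅔ (v = (⅙)*4 = ⅔ ≈ 0.66667)
h(V) = 2 - V/2
J(l) = (⅔ + l)/(2*l) (J(l) = (l + ⅔)/(l + l) = (⅔ + l)/((2*l)) = (⅔ + l)*(1/(2*l)) = (⅔ + l)/(2*l))
D(K) = -3426 + K (D(K) = 4 - (3430 - K) = 4 + (-3430 + K) = -3426 + K)
1/(h(-147) + D(J(-12))) = 1/((2 - ½*(-147)) + (-3426 + (⅙)*(2 + 3*(-12))/(-12))) = 1/((2 + 147/2) + (-3426 + (⅙)*(-1/12)*(2 - 36))) = 1/(151/2 + (-3426 + (⅙)*(-1/12)*(-34))) = 1/(151/2 + (-3426 + 17/36)) = 1/(151/2 - 123319/36) = 1/(-120601/36) = -36/120601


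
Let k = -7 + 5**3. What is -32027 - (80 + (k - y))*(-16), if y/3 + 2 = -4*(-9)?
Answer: -30491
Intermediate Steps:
k = 118 (k = -7 + 125 = 118)
y = 102 (y = -6 + 3*(-4*(-9)) = -6 + 3*36 = -6 + 108 = 102)
-32027 - (80 + (k - y))*(-16) = -32027 - (80 + (118 - 1*102))*(-16) = -32027 - (80 + (118 - 102))*(-16) = -32027 - (80 + 16)*(-16) = -32027 - 96*(-16) = -32027 - 1*(-1536) = -32027 + 1536 = -30491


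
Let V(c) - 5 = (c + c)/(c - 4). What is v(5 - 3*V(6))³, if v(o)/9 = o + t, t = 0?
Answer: -16003008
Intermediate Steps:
V(c) = 5 + 2*c/(-4 + c) (V(c) = 5 + (c + c)/(c - 4) = 5 + (2*c)/(-4 + c) = 5 + 2*c/(-4 + c))
v(o) = 9*o (v(o) = 9*(o + 0) = 9*o)
v(5 - 3*V(6))³ = (9*(5 - 3*(-20 + 7*6)/(-4 + 6)))³ = (9*(5 - 3*(-20 + 42)/2))³ = (9*(5 - 3*22/2))³ = (9*(5 - 3*11))³ = (9*(5 - 33))³ = (9*(-28))³ = (-252)³ = -16003008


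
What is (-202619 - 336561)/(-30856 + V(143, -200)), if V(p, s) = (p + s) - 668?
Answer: 539180/31581 ≈ 17.073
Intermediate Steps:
V(p, s) = -668 + p + s
(-202619 - 336561)/(-30856 + V(143, -200)) = (-202619 - 336561)/(-30856 + (-668 + 143 - 200)) = -539180/(-30856 - 725) = -539180/(-31581) = -539180*(-1/31581) = 539180/31581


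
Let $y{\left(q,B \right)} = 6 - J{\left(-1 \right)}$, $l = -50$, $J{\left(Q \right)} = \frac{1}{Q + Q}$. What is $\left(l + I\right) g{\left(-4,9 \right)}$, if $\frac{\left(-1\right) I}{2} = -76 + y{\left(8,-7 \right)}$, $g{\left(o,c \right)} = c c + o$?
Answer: $6853$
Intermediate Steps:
$J{\left(Q \right)} = \frac{1}{2 Q}$
$g{\left(o,c \right)} = o + c^{2}$ ($g{\left(o,c \right)} = c^{2} + o = o + c^{2}$)
$y{\left(q,B \right)} = \frac{13}{2}$ ($y{\left(q,B \right)} = 6 - \frac{1}{2 \left(-1\right)} = 6 - \frac{1}{2} \left(-1\right) = 6 - - \frac{1}{2} = 6 + \frac{1}{2} = \frac{13}{2}$)
$I = 139$ ($I = - 2 \left(-76 + \frac{13}{2}\right) = \left(-2\right) \left(- \frac{139}{2}\right) = 139$)
$\left(l + I\right) g{\left(-4,9 \right)} = \left(-50 + 139\right) \left(-4 + 9^{2}\right) = 89 \left(-4 + 81\right) = 89 \cdot 77 = 6853$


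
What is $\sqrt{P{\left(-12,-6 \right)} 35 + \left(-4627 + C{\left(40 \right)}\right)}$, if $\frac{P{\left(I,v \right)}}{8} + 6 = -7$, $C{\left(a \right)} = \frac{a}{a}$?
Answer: $i \sqrt{8266} \approx 90.917 i$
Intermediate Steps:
$C{\left(a \right)} = 1$
$P{\left(I,v \right)} = -104$ ($P{\left(I,v \right)} = -48 + 8 \left(-7\right) = -48 - 56 = -104$)
$\sqrt{P{\left(-12,-6 \right)} 35 + \left(-4627 + C{\left(40 \right)}\right)} = \sqrt{\left(-104\right) 35 + \left(-4627 + 1\right)} = \sqrt{-3640 - 4626} = \sqrt{-8266} = i \sqrt{8266}$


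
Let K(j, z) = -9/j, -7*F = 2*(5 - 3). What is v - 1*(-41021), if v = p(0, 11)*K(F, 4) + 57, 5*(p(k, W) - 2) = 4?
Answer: 411221/10 ≈ 41122.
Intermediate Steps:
F = -4/7 (F = -2*(5 - 3)/7 = -2*2/7 = -⅐*4 = -4/7 ≈ -0.57143)
p(k, W) = 14/5 (p(k, W) = 2 + (⅕)*4 = 2 + ⅘ = 14/5)
v = 1011/10 (v = 14*(-9/(-4/7))/5 + 57 = 14*(-9*(-7/4))/5 + 57 = (14/5)*(63/4) + 57 = 441/10 + 57 = 1011/10 ≈ 101.10)
v - 1*(-41021) = 1011/10 - 1*(-41021) = 1011/10 + 41021 = 411221/10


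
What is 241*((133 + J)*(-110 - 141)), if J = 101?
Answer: -14154894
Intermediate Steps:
241*((133 + J)*(-110 - 141)) = 241*((133 + 101)*(-110 - 141)) = 241*(234*(-251)) = 241*(-58734) = -14154894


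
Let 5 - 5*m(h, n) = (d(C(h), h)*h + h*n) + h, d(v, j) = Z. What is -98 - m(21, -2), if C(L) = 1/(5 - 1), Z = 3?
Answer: -453/5 ≈ -90.600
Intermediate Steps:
C(L) = 1/4
d(v, j) = 3
m(h, n) = 1 - 4*h/5 - h*n/5 (m(h, n) = 1 - ((3*h + h*n) + h)/5 = 1 - (4*h + h*n)/5 = 1 + (-4*h/5 - h*n/5) = 1 - 4*h/5 - h*n/5)
-98 - m(21, -2) = -98 - (1 - 4/5*21 - 1/5*21*(-2)) = -98 - (1 - 84/5 + 42/5) = -98 - 1*(-37/5) = -98 + 37/5 = -453/5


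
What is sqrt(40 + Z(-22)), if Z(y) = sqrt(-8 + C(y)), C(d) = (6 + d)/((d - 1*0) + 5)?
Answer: sqrt(11560 + 34*I*sqrt(510))/17 ≈ 6.328 + 0.20993*I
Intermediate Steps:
C(d) = (6 + d)/(5 + d) (C(d) = (6 + d)/((d + 0) + 5) = (6 + d)/(d + 5) = (6 + d)/(5 + d))
Z(y) = sqrt(-8 + (6 + y)/(5 + y))
sqrt(40 + Z(-22)) = sqrt(40 + sqrt((-34 - 7*(-22))/(5 - 22))) = sqrt(40 + sqrt((-34 + 154)/(-17))) = sqrt(40 + sqrt(-1/17*120)) = sqrt(40 + sqrt(-120/17)) = sqrt(40 + 2*I*sqrt(510)/17)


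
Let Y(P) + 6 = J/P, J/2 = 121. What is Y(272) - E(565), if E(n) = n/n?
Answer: -831/136 ≈ -6.1103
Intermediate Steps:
J = 242 (J = 2*121 = 242)
E(n) = 1
Y(P) = -6 + 242/P
Y(272) - E(565) = (-6 + 242/272) - 1*1 = (-6 + 242*(1/272)) - 1 = (-6 + 121/136) - 1 = -695/136 - 1 = -831/136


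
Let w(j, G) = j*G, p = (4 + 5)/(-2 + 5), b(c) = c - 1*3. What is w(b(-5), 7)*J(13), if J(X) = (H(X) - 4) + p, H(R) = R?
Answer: -672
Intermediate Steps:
b(c) = -3 + c (b(c) = c - 3 = -3 + c)
p = 3 (p = 9/3 = 9*(⅓) = 3)
w(j, G) = G*j
J(X) = -1 + X (J(X) = (X - 4) + 3 = (-4 + X) + 3 = -1 + X)
w(b(-5), 7)*J(13) = (7*(-3 - 5))*(-1 + 13) = (7*(-8))*12 = -56*12 = -672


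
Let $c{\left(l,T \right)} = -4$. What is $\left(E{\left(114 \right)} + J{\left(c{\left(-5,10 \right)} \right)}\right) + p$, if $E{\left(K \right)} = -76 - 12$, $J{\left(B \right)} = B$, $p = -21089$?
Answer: $-21181$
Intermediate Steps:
$E{\left(K \right)} = -88$
$\left(E{\left(114 \right)} + J{\left(c{\left(-5,10 \right)} \right)}\right) + p = \left(-88 - 4\right) - 21089 = -92 - 21089 = -21181$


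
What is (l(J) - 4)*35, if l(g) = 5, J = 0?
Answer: 35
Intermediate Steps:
(l(J) - 4)*35 = (5 - 4)*35 = 1*35 = 35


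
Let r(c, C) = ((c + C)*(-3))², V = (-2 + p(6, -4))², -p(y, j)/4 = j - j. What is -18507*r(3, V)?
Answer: -8161587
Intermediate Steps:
p(y, j) = 0 (p(y, j) = -4*(j - j) = -4*0 = 0)
V = 4 (V = (-2 + 0)² = (-2)² = 4)
r(c, C) = (-3*C - 3*c)² (r(c, C) = ((C + c)*(-3))² = (-3*C - 3*c)²)
-18507*r(3, V) = -166563*(4 + 3)² = -166563*7² = -166563*49 = -18507*441 = -8161587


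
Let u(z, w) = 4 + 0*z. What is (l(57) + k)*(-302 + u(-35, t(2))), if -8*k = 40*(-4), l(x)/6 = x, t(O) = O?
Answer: -107876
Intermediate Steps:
u(z, w) = 4 (u(z, w) = 4 + 0 = 4)
l(x) = 6*x
k = 20 (k = -5*(-4) = -⅛*(-160) = 20)
(l(57) + k)*(-302 + u(-35, t(2))) = (6*57 + 20)*(-302 + 4) = (342 + 20)*(-298) = 362*(-298) = -107876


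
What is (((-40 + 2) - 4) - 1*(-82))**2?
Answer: 1600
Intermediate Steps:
(((-40 + 2) - 4) - 1*(-82))**2 = ((-38 - 4) + 82)**2 = (-42 + 82)**2 = 40**2 = 1600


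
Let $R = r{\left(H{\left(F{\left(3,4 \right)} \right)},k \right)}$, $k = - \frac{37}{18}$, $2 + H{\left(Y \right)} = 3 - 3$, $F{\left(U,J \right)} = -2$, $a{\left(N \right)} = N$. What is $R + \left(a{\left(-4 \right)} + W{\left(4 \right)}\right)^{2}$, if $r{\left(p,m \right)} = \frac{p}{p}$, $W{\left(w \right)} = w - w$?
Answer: $17$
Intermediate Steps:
$W{\left(w \right)} = 0$
$H{\left(Y \right)} = -2$ ($H{\left(Y \right)} = -2 + \left(3 - 3\right) = -2 + 0 = -2$)
$k = - \frac{37}{18}$ ($k = \left(-37\right) \frac{1}{18} = - \frac{37}{18} \approx -2.0556$)
$r{\left(p,m \right)} = 1$
$R = 1$
$R + \left(a{\left(-4 \right)} + W{\left(4 \right)}\right)^{2} = 1 + \left(-4 + 0\right)^{2} = 1 + \left(-4\right)^{2} = 1 + 16 = 17$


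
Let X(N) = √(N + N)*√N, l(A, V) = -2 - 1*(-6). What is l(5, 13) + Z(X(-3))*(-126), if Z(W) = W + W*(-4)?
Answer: 4 - 1134*√2 ≈ -1599.7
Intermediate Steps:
l(A, V) = 4 (l(A, V) = -2 + 6 = 4)
X(N) = N*√2 (X(N) = √(2*N)*√N = (√2*√N)*√N = N*√2)
Z(W) = -3*W (Z(W) = W - 4*W = -3*W)
l(5, 13) + Z(X(-3))*(-126) = 4 - (-9)*√2*(-126) = 4 + (9*√2)*(-126) = 4 - 1134*√2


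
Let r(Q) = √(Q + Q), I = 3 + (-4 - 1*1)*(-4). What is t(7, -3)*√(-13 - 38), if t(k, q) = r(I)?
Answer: I*√2346 ≈ 48.436*I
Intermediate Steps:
I = 23 (I = 3 + (-4 - 1)*(-4) = 3 - 5*(-4) = 3 + 20 = 23)
r(Q) = √2*√Q (r(Q) = √(2*Q) = √2*√Q)
t(k, q) = √46 (t(k, q) = √2*√23 = √46)
t(7, -3)*√(-13 - 38) = √46*√(-13 - 38) = √46*√(-51) = √46*(I*√51) = I*√2346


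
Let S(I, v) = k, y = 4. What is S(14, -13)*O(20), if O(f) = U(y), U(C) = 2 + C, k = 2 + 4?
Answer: 36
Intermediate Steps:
k = 6
S(I, v) = 6
O(f) = 6 (O(f) = 2 + 4 = 6)
S(14, -13)*O(20) = 6*6 = 36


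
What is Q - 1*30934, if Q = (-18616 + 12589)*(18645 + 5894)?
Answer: -147927487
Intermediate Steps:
Q = -147896553 (Q = -6027*24539 = -147896553)
Q - 1*30934 = -147896553 - 1*30934 = -147896553 - 30934 = -147927487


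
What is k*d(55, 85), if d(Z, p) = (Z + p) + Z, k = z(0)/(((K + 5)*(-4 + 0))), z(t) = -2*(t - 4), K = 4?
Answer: -130/3 ≈ -43.333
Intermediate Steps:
z(t) = 8 - 2*t (z(t) = -2*(-4 + t) = 8 - 2*t)
k = -2/9 (k = (8 - 2*0)/(((4 + 5)*(-4 + 0))) = (8 + 0)/((9*(-4))) = 8/(-36) = 8*(-1/36) = -2/9 ≈ -0.22222)
d(Z, p) = p + 2*Z
k*d(55, 85) = -2*(85 + 2*55)/9 = -2*(85 + 110)/9 = -2/9*195 = -130/3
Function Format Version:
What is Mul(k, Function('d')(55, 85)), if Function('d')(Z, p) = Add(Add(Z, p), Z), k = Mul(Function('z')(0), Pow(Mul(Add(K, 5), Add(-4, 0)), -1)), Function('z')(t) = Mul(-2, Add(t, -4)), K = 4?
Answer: Rational(-130, 3) ≈ -43.333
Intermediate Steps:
Function('z')(t) = Add(8, Mul(-2, t)) (Function('z')(t) = Mul(-2, Add(-4, t)) = Add(8, Mul(-2, t)))
k = Rational(-2, 9) (k = Mul(Add(8, Mul(-2, 0)), Pow(Mul(Add(4, 5), Add(-4, 0)), -1)) = Mul(Add(8, 0), Pow(Mul(9, -4), -1)) = Mul(8, Pow(-36, -1)) = Mul(8, Rational(-1, 36)) = Rational(-2, 9) ≈ -0.22222)
Function('d')(Z, p) = Add(p, Mul(2, Z))
Mul(k, Function('d')(55, 85)) = Mul(Rational(-2, 9), Add(85, Mul(2, 55))) = Mul(Rational(-2, 9), Add(85, 110)) = Mul(Rational(-2, 9), 195) = Rational(-130, 3)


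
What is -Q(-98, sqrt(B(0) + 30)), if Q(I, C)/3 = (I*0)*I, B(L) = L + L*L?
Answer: 0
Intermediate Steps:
B(L) = L + L**2
Q(I, C) = 0 (Q(I, C) = 3*((I*0)*I) = 3*(0*I) = 3*0 = 0)
-Q(-98, sqrt(B(0) + 30)) = -1*0 = 0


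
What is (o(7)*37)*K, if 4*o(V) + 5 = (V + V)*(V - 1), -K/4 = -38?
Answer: 111074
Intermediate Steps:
K = 152 (K = -4*(-38) = 152)
o(V) = -5/4 + V*(-1 + V)/2 (o(V) = -5/4 + ((V + V)*(V - 1))/4 = -5/4 + ((2*V)*(-1 + V))/4 = -5/4 + (2*V*(-1 + V))/4 = -5/4 + V*(-1 + V)/2)
(o(7)*37)*K = ((-5/4 + (½)*7² - ½*7)*37)*152 = ((-5/4 + (½)*49 - 7/2)*37)*152 = ((-5/4 + 49/2 - 7/2)*37)*152 = ((79/4)*37)*152 = (2923/4)*152 = 111074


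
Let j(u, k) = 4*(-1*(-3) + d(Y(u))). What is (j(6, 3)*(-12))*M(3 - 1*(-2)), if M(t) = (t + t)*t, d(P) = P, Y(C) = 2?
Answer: -12000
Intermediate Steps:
j(u, k) = 20 (j(u, k) = 4*(-1*(-3) + 2) = 4*(3 + 2) = 4*5 = 20)
M(t) = 2*t² (M(t) = (2*t)*t = 2*t²)
(j(6, 3)*(-12))*M(3 - 1*(-2)) = (20*(-12))*(2*(3 - 1*(-2))²) = -480*(3 + 2)² = -480*5² = -480*25 = -240*50 = -12000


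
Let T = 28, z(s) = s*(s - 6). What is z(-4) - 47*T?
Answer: -1276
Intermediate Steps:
z(s) = s*(-6 + s)
z(-4) - 47*T = -4*(-6 - 4) - 47*28 = -4*(-10) - 1316 = 40 - 1316 = -1276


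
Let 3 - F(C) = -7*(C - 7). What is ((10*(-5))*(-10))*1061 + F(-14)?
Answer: 530356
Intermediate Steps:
F(C) = -46 + 7*C (F(C) = 3 - (-7)*(C - 7) = 3 - (-7)*(-7 + C) = 3 - (49 - 7*C) = 3 + (-49 + 7*C) = -46 + 7*C)
((10*(-5))*(-10))*1061 + F(-14) = ((10*(-5))*(-10))*1061 + (-46 + 7*(-14)) = -50*(-10)*1061 + (-46 - 98) = 500*1061 - 144 = 530500 - 144 = 530356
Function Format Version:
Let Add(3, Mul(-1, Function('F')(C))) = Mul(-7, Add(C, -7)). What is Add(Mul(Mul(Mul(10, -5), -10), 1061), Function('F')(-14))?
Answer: 530356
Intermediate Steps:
Function('F')(C) = Add(-46, Mul(7, C)) (Function('F')(C) = Add(3, Mul(-1, Mul(-7, Add(C, -7)))) = Add(3, Mul(-1, Mul(-7, Add(-7, C)))) = Add(3, Mul(-1, Add(49, Mul(-7, C)))) = Add(3, Add(-49, Mul(7, C))) = Add(-46, Mul(7, C)))
Add(Mul(Mul(Mul(10, -5), -10), 1061), Function('F')(-14)) = Add(Mul(Mul(Mul(10, -5), -10), 1061), Add(-46, Mul(7, -14))) = Add(Mul(Mul(-50, -10), 1061), Add(-46, -98)) = Add(Mul(500, 1061), -144) = Add(530500, -144) = 530356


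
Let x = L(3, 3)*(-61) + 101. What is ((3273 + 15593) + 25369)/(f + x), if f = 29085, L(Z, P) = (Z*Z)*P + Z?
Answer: 44235/27356 ≈ 1.6170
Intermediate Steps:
L(Z, P) = Z + P*Z² (L(Z, P) = Z²*P + Z = P*Z² + Z = Z + P*Z²)
x = -1729 (x = (3*(1 + 3*3))*(-61) + 101 = (3*(1 + 9))*(-61) + 101 = (3*10)*(-61) + 101 = 30*(-61) + 101 = -1830 + 101 = -1729)
((3273 + 15593) + 25369)/(f + x) = ((3273 + 15593) + 25369)/(29085 - 1729) = (18866 + 25369)/27356 = 44235*(1/27356) = 44235/27356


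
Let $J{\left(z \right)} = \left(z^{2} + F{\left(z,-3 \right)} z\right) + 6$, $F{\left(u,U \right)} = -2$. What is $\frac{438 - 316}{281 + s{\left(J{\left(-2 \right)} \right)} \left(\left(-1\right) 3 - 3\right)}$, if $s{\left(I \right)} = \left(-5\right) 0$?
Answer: $\frac{122}{281} \approx 0.43416$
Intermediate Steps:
$J{\left(z \right)} = 6 + z^{2} - 2 z$ ($J{\left(z \right)} = \left(z^{2} - 2 z\right) + 6 = 6 + z^{2} - 2 z$)
$s{\left(I \right)} = 0$
$\frac{438 - 316}{281 + s{\left(J{\left(-2 \right)} \right)} \left(\left(-1\right) 3 - 3\right)} = \frac{438 - 316}{281 + 0 \left(\left(-1\right) 3 - 3\right)} = \frac{122}{281 + 0 \left(-3 - 3\right)} = \frac{122}{281 + 0 \left(-6\right)} = \frac{122}{281 + 0} = \frac{122}{281}$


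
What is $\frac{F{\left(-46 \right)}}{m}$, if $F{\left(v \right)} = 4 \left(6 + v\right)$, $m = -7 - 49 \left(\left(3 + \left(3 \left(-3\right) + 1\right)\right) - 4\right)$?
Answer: $- \frac{80}{217} \approx -0.36866$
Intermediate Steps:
$m = 434$ ($m = -7 - 49 \left(\left(3 + \left(-9 + 1\right)\right) - 4\right) = -7 - 49 \left(\left(3 - 8\right) - 4\right) = -7 - 49 \left(-5 - 4\right) = -7 - -441 = -7 + 441 = 434$)
$F{\left(v \right)} = 24 + 4 v$
$\frac{F{\left(-46 \right)}}{m} = \frac{24 + 4 \left(-46\right)}{434} = \left(24 - 184\right) \frac{1}{434} = \left(-160\right) \frac{1}{434} = - \frac{80}{217}$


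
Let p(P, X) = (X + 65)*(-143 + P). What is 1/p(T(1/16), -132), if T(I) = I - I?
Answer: 1/9581 ≈ 0.00010437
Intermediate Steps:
T(I) = 0
p(P, X) = (-143 + P)*(65 + X) (p(P, X) = (65 + X)*(-143 + P) = (-143 + P)*(65 + X))
1/p(T(1/16), -132) = 1/(-9295 - 143*(-132) + 65*0 + 0*(-132)) = 1/(-9295 + 18876 + 0 + 0) = 1/9581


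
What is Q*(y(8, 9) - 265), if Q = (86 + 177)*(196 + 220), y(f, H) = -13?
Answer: -30415424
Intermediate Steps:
Q = 109408 (Q = 263*416 = 109408)
Q*(y(8, 9) - 265) = 109408*(-13 - 265) = 109408*(-278) = -30415424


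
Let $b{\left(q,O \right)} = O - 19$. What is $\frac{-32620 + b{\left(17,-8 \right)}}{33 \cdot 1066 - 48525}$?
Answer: $\frac{32647}{13347} \approx 2.446$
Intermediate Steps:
$b{\left(q,O \right)} = -19 + O$
$\frac{-32620 + b{\left(17,-8 \right)}}{33 \cdot 1066 - 48525} = \frac{-32620 - 27}{33 \cdot 1066 - 48525} = \frac{-32620 - 27}{35178 - 48525} = - \frac{32647}{-13347} = \left(-32647\right) \left(- \frac{1}{13347}\right) = \frac{32647}{13347}$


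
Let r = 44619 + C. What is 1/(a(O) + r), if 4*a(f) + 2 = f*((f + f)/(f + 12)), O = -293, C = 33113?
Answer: 281/21799627 ≈ 1.2890e-5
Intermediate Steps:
a(f) = -½ + f²/(2*(12 + f)) (a(f) = -½ + (f*((f + f)/(f + 12)))/4 = -½ + (f*((2*f)/(12 + f)))/4 = -½ + (f*(2*f/(12 + f)))/4 = -½ + (2*f²/(12 + f))/4 = -½ + f²/(2*(12 + f)))
r = 77732 (r = 44619 + 33113 = 77732)
1/(a(O) + r) = 1/((-12 + (-293)² - 1*(-293))/(2*(12 - 293)) + 77732) = 1/((½)*(-12 + 85849 + 293)/(-281) + 77732) = 1/((½)*(-1/281)*86130 + 77732) = 1/(-43065/281 + 77732) = 1/(21799627/281) = 281/21799627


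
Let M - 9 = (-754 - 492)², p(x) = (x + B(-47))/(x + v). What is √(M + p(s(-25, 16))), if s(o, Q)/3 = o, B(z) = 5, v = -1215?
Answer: 2*√6458892357/129 ≈ 1246.0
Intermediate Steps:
s(o, Q) = 3*o
p(x) = (5 + x)/(-1215 + x) (p(x) = (x + 5)/(x - 1215) = (5 + x)/(-1215 + x))
M = 1552525 (M = 9 + (-754 - 492)² = 9 + (-1246)² = 9 + 1552516 = 1552525)
√(M + p(s(-25, 16))) = √(1552525 + (5 + 3*(-25))/(-1215 + 3*(-25))) = √(1552525 + (5 - 75)/(-1215 - 75)) = √(1552525 - 70/(-1290)) = √(1552525 - 1/1290*(-70)) = √(1552525 + 7/129) = √(200275732/129) = 2*√6458892357/129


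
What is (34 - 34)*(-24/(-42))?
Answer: 0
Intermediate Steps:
(34 - 34)*(-24/(-42)) = 0*(-24*(-1/42)) = 0*(4/7) = 0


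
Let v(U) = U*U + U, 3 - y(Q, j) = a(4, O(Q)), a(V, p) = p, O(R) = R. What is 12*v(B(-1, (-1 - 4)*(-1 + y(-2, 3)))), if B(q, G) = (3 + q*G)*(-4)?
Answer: 100464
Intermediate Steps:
y(Q, j) = 3 - Q
B(q, G) = -12 - 4*G*q (B(q, G) = (3 + G*q)*(-4) = -12 - 4*G*q)
v(U) = U + U² (v(U) = U² + U = U + U²)
12*v(B(-1, (-1 - 4)*(-1 + y(-2, 3)))) = 12*((-12 - 4*(-1 - 4)*(-1 + (3 - 1*(-2)))*(-1))*(1 + (-12 - 4*(-1 - 4)*(-1 + (3 - 1*(-2)))*(-1)))) = 12*((-12 - 4*(-5*(-1 + (3 + 2)))*(-1))*(1 + (-12 - 4*(-5*(-1 + (3 + 2)))*(-1)))) = 12*((-12 - 4*(-5*(-1 + 5))*(-1))*(1 + (-12 - 4*(-5*(-1 + 5))*(-1)))) = 12*((-12 - 4*(-5*4)*(-1))*(1 + (-12 - 4*(-5*4)*(-1)))) = 12*((-12 - 4*(-20)*(-1))*(1 + (-12 - 4*(-20)*(-1)))) = 12*((-12 - 80)*(1 + (-12 - 80))) = 12*(-92*(1 - 92)) = 12*(-92*(-91)) = 12*8372 = 100464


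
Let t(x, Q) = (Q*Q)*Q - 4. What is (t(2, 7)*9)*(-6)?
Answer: -18306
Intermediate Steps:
t(x, Q) = -4 + Q**3 (t(x, Q) = Q**2*Q - 4 = Q**3 - 4 = -4 + Q**3)
(t(2, 7)*9)*(-6) = ((-4 + 7**3)*9)*(-6) = ((-4 + 343)*9)*(-6) = (339*9)*(-6) = 3051*(-6) = -18306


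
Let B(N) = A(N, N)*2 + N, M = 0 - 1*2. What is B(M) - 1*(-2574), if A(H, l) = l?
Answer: 2568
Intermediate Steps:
M = -2 (M = 0 - 2 = -2)
B(N) = 3*N (B(N) = N*2 + N = 2*N + N = 3*N)
B(M) - 1*(-2574) = 3*(-2) - 1*(-2574) = -6 + 2574 = 2568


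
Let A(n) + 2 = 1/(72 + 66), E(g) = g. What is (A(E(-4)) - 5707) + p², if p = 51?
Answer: -428903/138 ≈ -3108.0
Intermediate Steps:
A(n) = -275/138 (A(n) = -2 + 1/(72 + 66) = -2 + 1/138 = -275/138)
(A(E(-4)) - 5707) + p² = (-275/138 - 5707) + 51² = -787841/138 + 2601 = -428903/138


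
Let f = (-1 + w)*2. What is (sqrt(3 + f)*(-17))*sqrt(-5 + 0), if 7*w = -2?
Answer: -17*I*sqrt(105)/7 ≈ -24.885*I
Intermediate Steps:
w = -2/7 (w = (1/7)*(-2) = -2/7 ≈ -0.28571)
f = -18/7 (f = (-1 - 2/7)*2 = -9/7*2 = -18/7 ≈ -2.5714)
(sqrt(3 + f)*(-17))*sqrt(-5 + 0) = (sqrt(3 - 18/7)*(-17))*sqrt(-5 + 0) = (sqrt(3/7)*(-17))*sqrt(-5) = ((sqrt(21)/7)*(-17))*(I*sqrt(5)) = (-17*sqrt(21)/7)*(I*sqrt(5)) = -17*I*sqrt(105)/7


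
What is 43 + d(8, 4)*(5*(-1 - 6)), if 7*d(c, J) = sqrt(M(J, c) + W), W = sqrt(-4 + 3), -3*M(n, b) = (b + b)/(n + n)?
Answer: 43 - 5*sqrt(-6 + 9*I)/3 ≈ 40.414 - 4.8329*I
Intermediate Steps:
M(n, b) = -b/(3*n) (M(n, b) = -(b + b)/(3*(n + n)) = -2*b/(3*(2*n)) = -2*b*1/(2*n)/3 = -b/(3*n))
W = I (W = sqrt(-1) = I ≈ 1.0*I)
d(c, J) = sqrt(I - c/(3*J))/7 (d(c, J) = sqrt(-c/(3*J) + I)/7 = sqrt(I - c/(3*J))/7)
43 + d(8, 4)*(5*(-1 - 6)) = 43 + (sqrt(9*I - 3*8/4)/21)*(5*(-1 - 6)) = 43 + (sqrt(9*I - 3*8*1/4)/21)*(5*(-7)) = 43 + (sqrt(9*I - 6)/21)*(-35) = 43 + (sqrt(-6 + 9*I)/21)*(-35) = 43 - 5*sqrt(-6 + 9*I)/3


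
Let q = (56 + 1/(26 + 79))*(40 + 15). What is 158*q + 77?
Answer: 10222795/21 ≈ 4.8680e+5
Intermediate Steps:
q = 64691/21 (q = (56 + 1/105)*55 = (5881/105)*55 = 64691/21 ≈ 3080.5)
158*q + 77 = 158*(64691/21) + 77 = 10221178/21 + 77 = 10222795/21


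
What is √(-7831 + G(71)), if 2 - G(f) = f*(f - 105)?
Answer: 19*I*√15 ≈ 73.587*I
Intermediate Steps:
G(f) = 2 - f*(-105 + f) (G(f) = 2 - f*(f - 105) = 2 - f*(-105 + f))
√(-7831 + G(71)) = √(-7831 + (2 - 1*71² + 105*71)) = √(-7831 + (2 - 1*5041 + 7455)) = √(-7831 + (2 - 5041 + 7455)) = √(-7831 + 2416) = √(-5415) = 19*I*√15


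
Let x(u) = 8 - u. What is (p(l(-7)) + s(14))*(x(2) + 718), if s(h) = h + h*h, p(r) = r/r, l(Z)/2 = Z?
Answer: 152764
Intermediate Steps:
l(Z) = 2*Z
p(r) = 1
s(h) = h + h**2
(p(l(-7)) + s(14))*(x(2) + 718) = (1 + 14*(1 + 14))*((8 - 1*2) + 718) = (1 + 14*15)*((8 - 2) + 718) = (1 + 210)*(6 + 718) = 211*724 = 152764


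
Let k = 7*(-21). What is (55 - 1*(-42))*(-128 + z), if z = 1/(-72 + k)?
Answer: -2719201/219 ≈ -12416.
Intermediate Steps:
k = -147
z = -1/219 (z = 1/(-72 - 147) = 1/(-219) = -1/219 ≈ -0.0045662)
(55 - 1*(-42))*(-128 + z) = (55 - 1*(-42))*(-128 - 1/219) = (55 + 42)*(-28033/219) = 97*(-28033/219) = -2719201/219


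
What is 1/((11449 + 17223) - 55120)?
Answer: -1/26448 ≈ -3.7810e-5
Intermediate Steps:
1/((11449 + 17223) - 55120) = 1/(28672 - 55120) = 1/(-26448) = -1/26448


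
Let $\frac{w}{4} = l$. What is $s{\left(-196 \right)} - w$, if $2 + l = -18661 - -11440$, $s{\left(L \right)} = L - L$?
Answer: $28892$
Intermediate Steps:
$s{\left(L \right)} = 0$
$l = -7223$ ($l = -2 - 7221 = -7223$)
$w = -28892$ ($w = 4 \left(-7223\right) = -28892$)
$s{\left(-196 \right)} - w = 0 - -28892 = 0 + 28892 = 28892$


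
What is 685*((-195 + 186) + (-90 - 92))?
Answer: -130835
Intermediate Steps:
685*((-195 + 186) + (-90 - 92)) = 685*(-9 - 182) = 685*(-191) = -130835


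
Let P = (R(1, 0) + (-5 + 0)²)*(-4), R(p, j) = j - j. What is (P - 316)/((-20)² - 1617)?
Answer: 416/1217 ≈ 0.34182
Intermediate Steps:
R(p, j) = 0
P = -100 (P = (0 + (-5 + 0)²)*(-4) = (0 + (-5)²)*(-4) = (0 + 25)*(-4) = 25*(-4) = -100)
(P - 316)/((-20)² - 1617) = (-100 - 316)/((-20)² - 1617) = -416/(400 - 1617) = -416/(-1217) = -416*(-1/1217) = 416/1217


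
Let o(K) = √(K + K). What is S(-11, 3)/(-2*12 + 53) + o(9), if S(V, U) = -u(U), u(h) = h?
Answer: -3/29 + 3*√2 ≈ 4.1392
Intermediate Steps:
o(K) = √2*√K (o(K) = √(2*K) = √2*√K)
S(V, U) = -U
S(-11, 3)/(-2*12 + 53) + o(9) = (-1*3)/(-2*12 + 53) + √2*√9 = -3/(-24 + 53) + √2*3 = -3/29 + 3*√2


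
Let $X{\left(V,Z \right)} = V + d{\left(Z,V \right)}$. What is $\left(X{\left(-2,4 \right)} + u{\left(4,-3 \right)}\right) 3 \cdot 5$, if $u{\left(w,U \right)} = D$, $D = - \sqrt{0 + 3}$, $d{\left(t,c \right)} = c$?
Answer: $-60 - 15 \sqrt{3} \approx -85.981$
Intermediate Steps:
$D = - \sqrt{3} \approx -1.732$
$u{\left(w,U \right)} = - \sqrt{3}$
$X{\left(V,Z \right)} = 2 V$ ($X{\left(V,Z \right)} = V + V = 2 V$)
$\left(X{\left(-2,4 \right)} + u{\left(4,-3 \right)}\right) 3 \cdot 5 = \left(2 \left(-2\right) - \sqrt{3}\right) 3 \cdot 5 = \left(-4 - \sqrt{3}\right) 15 = -60 - 15 \sqrt{3}$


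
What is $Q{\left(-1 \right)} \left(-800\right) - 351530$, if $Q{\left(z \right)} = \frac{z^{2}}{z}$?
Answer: $-350730$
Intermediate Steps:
$Q{\left(z \right)} = z$
$Q{\left(-1 \right)} \left(-800\right) - 351530 = \left(-1\right) \left(-800\right) - 351530 = 800 - 351530 = -350730$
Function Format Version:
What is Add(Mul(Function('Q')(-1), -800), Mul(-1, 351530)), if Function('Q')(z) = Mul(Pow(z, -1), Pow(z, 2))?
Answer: -350730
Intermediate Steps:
Function('Q')(z) = z
Add(Mul(Function('Q')(-1), -800), Mul(-1, 351530)) = Add(Mul(-1, -800), Mul(-1, 351530)) = Add(800, -351530) = -350730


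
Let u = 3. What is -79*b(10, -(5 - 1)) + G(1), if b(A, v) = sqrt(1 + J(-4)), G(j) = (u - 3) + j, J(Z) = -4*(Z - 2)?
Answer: -394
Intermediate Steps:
J(Z) = 8 - 4*Z (J(Z) = -4*(-2 + Z) = 8 - 4*Z)
G(j) = j (G(j) = (3 - 3) + j = 0 + j = j)
b(A, v) = 5 (b(A, v) = sqrt(1 + (8 - 4*(-4))) = sqrt(1 + (8 + 16)) = sqrt(1 + 24) = sqrt(25) = 5)
-79*b(10, -(5 - 1)) + G(1) = -79*5 + 1 = -395 + 1 = -394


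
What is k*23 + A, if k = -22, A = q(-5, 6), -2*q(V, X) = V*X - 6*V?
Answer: -506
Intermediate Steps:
q(V, X) = 3*V - V*X/2 (q(V, X) = -(V*X - 6*V)/2 = -(-6*V + V*X)/2 = 3*V - V*X/2)
A = 0 (A = (½)*(-5)*(6 - 1*6) = (½)*(-5)*(6 - 6) = (½)*(-5)*0 = 0)
k*23 + A = -22*23 + 0 = -506 + 0 = -506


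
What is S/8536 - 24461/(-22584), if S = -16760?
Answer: -21213593/24097128 ≈ -0.88034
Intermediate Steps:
S/8536 - 24461/(-22584) = -16760/8536 - 24461/(-22584) = -16760*1/8536 - 24461*(-1/22584) = -2095/1067 + 24461/22584 = -21213593/24097128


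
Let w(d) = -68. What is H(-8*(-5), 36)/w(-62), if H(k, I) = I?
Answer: -9/17 ≈ -0.52941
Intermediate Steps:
H(-8*(-5), 36)/w(-62) = 36/(-68) = 36*(-1/68) = -9/17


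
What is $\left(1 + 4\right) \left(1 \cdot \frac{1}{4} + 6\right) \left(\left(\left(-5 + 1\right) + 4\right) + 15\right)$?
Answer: $\frac{1875}{4} \approx 468.75$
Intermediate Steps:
$\left(1 + 4\right) \left(1 \cdot \frac{1}{4} + 6\right) \left(\left(\left(-5 + 1\right) + 4\right) + 15\right) = 5 \left(1 \cdot \frac{1}{4} + 6\right) \left(\left(-4 + 4\right) + 15\right) = 5 \left(\frac{1}{4} + 6\right) \left(0 + 15\right) = 5 \cdot \frac{25}{4} \cdot 15 = \frac{125}{4} \cdot 15 = \frac{1875}{4}$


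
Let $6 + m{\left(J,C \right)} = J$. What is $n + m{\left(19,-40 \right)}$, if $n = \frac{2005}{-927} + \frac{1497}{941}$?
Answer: $\frac{10841005}{872307} \approx 12.428$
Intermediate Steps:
$m{\left(J,C \right)} = -6 + J$
$n = - \frac{498986}{872307}$ ($n = 2005 \left(- \frac{1}{927}\right) + 1497 \cdot \frac{1}{941} = - \frac{2005}{927} + \frac{1497}{941} = - \frac{498986}{872307} \approx -0.57203$)
$n + m{\left(19,-40 \right)} = - \frac{498986}{872307} + \left(-6 + 19\right) = - \frac{498986}{872307} + 13 = \frac{10841005}{872307}$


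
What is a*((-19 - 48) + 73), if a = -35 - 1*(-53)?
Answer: 108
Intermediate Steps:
a = 18 (a = -35 + 53 = 18)
a*((-19 - 48) + 73) = 18*((-19 - 48) + 73) = 18*(-67 + 73) = 18*6 = 108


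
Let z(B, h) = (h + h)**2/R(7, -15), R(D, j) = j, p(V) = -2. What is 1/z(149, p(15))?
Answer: -15/16 ≈ -0.93750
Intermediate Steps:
z(B, h) = -4*h**2/15 (z(B, h) = (h + h)**2/(-15) = (2*h)**2*(-1/15) = (4*h**2)*(-1/15) = -4*h**2/15)
1/z(149, p(15)) = 1/(-4/15*(-2)**2) = 1/(-4/15*4) = 1/(-16/15) = -15/16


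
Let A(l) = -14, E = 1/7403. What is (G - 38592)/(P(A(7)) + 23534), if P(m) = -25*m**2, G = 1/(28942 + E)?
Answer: -8268630333781/3992476621518 ≈ -2.0711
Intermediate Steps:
E = 1/7403 ≈ 0.00013508
G = 7403/214257627 (G = 1/(28942 + 1/7403) = 1/(214257627/7403) = 7403/214257627 ≈ 3.4552e-5)
(G - 38592)/(P(A(7)) + 23534) = (7403/214257627 - 38592)/(-25*(-14)**2 + 23534) = -8268630333781/(214257627*(-25*196 + 23534)) = -8268630333781/(214257627*(-4900 + 23534)) = -8268630333781/214257627/18634 = -8268630333781/214257627*1/18634 = -8268630333781/3992476621518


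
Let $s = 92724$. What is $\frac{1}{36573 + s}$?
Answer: $\frac{1}{129297} \approx 7.7341 \cdot 10^{-6}$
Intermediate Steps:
$\frac{1}{36573 + s} = \frac{1}{36573 + 92724} = \frac{1}{129297}$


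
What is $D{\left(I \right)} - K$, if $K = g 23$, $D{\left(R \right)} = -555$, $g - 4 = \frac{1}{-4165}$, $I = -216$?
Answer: $- \frac{2694732}{4165} \approx -646.99$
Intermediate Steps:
$g = \frac{16659}{4165}$ ($g = 4 + \frac{1}{-4165} = 4 - \frac{1}{4165} = \frac{16659}{4165} \approx 3.9998$)
$K = \frac{383157}{4165}$ ($K = \frac{16659}{4165} \cdot 23 = \frac{383157}{4165} \approx 91.995$)
$D{\left(I \right)} - K = -555 - \frac{383157}{4165} = - \frac{2694732}{4165}$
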